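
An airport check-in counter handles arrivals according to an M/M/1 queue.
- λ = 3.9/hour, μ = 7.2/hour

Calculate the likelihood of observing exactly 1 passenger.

ρ = λ/μ = 3.9/7.2 = 0.5417
P(n) = (1-ρ)ρⁿ
P(1) = (1-0.5417) × 0.5417^1
P(1) = 0.4583 × 0.5417
P(1) = 0.2483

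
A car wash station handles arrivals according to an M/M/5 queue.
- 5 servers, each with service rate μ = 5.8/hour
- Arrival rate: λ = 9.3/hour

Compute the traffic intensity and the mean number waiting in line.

Traffic intensity: ρ = λ/(cμ) = 9.3/(5×5.8) = 0.3207
Since ρ = 0.3207 < 1, system is stable.
Offered load a = λ/μ = cρ = 9.3/5.8 = 1.6034
P₀ = [ Σₙ₌₀^4 aⁿ/n! + a^5/(5!(1-ρ)) ]⁻¹
Σ = a^0/0! + a^1/1! + a^2/2! + a^3/3! + a^4/4! = 1.00000 + 1.60345 + 1.28552 + 0.687090 + 0.275428 = 4.8515
a^5/(5!(1-ρ)) = 10.5992/(120 × 0.6793) = 0.1300
P₀ = 1/(4.8515 + 0.1300) = 0.2007
Lq = P₀·a^5·ρ / (5!(1-ρ)²) = 0.2007 × 10.5992 × 0.3207 / (120 × 0.4615) = 0.01232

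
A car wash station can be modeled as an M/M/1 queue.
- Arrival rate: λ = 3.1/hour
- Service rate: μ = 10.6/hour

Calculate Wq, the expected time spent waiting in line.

First, compute utilization: ρ = λ/μ = 3.1/10.6 = 0.2925
For M/M/1: Wq = λ/(μ(μ-λ))
Wq = 3.1/(10.6 × (10.6-3.1))
Wq = 3.1/(10.6 × 7.50)
Wq = 0.03899 hours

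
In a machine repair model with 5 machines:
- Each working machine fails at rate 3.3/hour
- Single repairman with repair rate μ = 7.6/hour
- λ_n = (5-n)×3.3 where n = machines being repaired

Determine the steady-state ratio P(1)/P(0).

P(1)/P(0) = ∏_{i=0}^{1-1} λ_i/μ_{i+1}
= (5-0)×3.3/7.6
= 2.1711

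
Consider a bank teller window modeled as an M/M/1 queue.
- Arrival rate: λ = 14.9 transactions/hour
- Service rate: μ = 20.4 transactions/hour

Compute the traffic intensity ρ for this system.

Server utilization: ρ = λ/μ
ρ = 14.9/20.4 = 0.7304
The server is busy 73.04% of the time.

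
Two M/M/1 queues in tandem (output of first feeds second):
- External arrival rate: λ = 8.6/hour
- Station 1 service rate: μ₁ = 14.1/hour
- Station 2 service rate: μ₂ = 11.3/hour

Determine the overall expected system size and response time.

By Jackson's theorem, each station behaves as independent M/M/1.
Station 1: ρ₁ = 8.6/14.1 = 0.6099, L₁ = ρ₁/(1-ρ₁) = λ/(μ₁-λ) = 8.6/5.50 = 1.5636
Station 2: ρ₂ = 8.6/11.3 = 0.7611, L₂ = ρ₂/(1-ρ₂) = λ/(μ₂-λ) = 8.6/2.70 = 3.1852
Total: L = L₁ + L₂ = 1.5636 + 3.1852 = 4.7488
W = L/λ = 4.7488/8.6 = 0.5522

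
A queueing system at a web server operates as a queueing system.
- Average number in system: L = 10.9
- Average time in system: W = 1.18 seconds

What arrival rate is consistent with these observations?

Little's Law: L = λW, so λ = L/W
λ = 10.9/1.18 = 9.2373 requests/second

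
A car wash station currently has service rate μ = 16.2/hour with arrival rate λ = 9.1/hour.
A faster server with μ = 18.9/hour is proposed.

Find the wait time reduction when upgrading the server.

System 1: ρ₁ = 9.1/16.2 = 0.5617, W₁ = 1/(16.2-9.1) = 0.14085
System 2: ρ₂ = 9.1/18.9 = 0.4815, W₂ = 1/(18.9-9.1) = 0.10204
Improvement: (W₁-W₂)/W₁ = (0.14085-0.10204)/0.14085 = 27.55%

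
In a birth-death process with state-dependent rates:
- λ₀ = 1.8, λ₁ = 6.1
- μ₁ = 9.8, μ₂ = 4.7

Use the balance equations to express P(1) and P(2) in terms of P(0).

Balance equations:
State 0: λ₀P₀ = μ₁P₁ → P₁ = (λ₀/μ₁)P₀ = (1.8/9.8)P₀ = 0.1837P₀
State 1: P₂ = (λ₀λ₁)/(μ₁μ₂)P₀ = (1.8×6.1)/(9.8×4.7)P₀ = 0.2384P₀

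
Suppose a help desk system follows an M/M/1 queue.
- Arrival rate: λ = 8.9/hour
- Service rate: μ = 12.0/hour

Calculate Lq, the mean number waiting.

ρ = λ/μ = 8.9/12.0 = 0.7417
For M/M/1: Lq = λ²/(μ(μ-λ))
Lq = 79.21/(12.0 × 3.10)
Lq = 2.1293 tickets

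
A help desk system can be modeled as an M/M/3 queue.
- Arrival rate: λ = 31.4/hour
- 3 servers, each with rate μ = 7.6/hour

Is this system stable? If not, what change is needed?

Stability requires ρ = λ/(cμ) < 1
ρ = 31.4/(3 × 7.6) = 31.4/22.80 = 1.3772
Since 1.3772 ≥ 1, the system is UNSTABLE.
Need c > λ/μ = 31.4/7.6 = 4.13.
Minimum servers needed: c = 5.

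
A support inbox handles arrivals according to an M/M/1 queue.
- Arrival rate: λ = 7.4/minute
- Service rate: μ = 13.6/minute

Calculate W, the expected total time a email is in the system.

First, compute utilization: ρ = λ/μ = 7.4/13.6 = 0.5441
For M/M/1: W = 1/(μ-λ)
W = 1/(13.6-7.4) = 1/6.20
W = 0.1613 minutes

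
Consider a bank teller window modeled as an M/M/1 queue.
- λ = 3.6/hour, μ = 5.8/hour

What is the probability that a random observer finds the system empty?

ρ = λ/μ = 3.6/5.8 = 0.6207
P(0) = 1 - ρ = 1 - 0.6207 = 0.3793
The server is idle 37.93% of the time.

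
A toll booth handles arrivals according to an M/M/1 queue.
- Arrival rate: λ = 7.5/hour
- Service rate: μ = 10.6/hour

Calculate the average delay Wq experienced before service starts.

First, compute utilization: ρ = λ/μ = 7.5/10.6 = 0.7075
For M/M/1: Wq = λ/(μ(μ-λ))
Wq = 7.5/(10.6 × (10.6-7.5))
Wq = 7.5/(10.6 × 3.10)
Wq = 0.2282 hours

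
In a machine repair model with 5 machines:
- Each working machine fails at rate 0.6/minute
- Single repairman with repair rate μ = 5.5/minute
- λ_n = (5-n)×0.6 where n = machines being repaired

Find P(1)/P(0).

P(1)/P(0) = ∏_{i=0}^{1-1} λ_i/μ_{i+1}
= (5-0)×0.6/5.5
= 0.5455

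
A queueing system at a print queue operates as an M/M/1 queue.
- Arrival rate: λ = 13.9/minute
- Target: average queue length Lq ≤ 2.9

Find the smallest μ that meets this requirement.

For M/M/1: Lq = λ²/(μ(μ-λ))
Need Lq ≤ 2.9, i.e. μ(μ-λ) ≥ λ²/2.9
μ² - 13.9μ - 193.21/2.9 ≥ 0  →  μ² - 13.9μ - 66.62414 ≥ 0
Quadratic formula (positive root): μ = [λ + √(λ² + 4×66.62414)]/2
Discriminant: 193.21 + 4×66.62414 = 459.7066, √459.7066 = 21.4408
μ ≥ (13.9 + 21.4408)/2 = 17.6704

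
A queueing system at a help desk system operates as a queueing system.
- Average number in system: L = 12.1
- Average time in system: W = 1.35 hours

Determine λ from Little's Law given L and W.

Little's Law: L = λW, so λ = L/W
λ = 12.1/1.35 = 8.9630 tickets/hour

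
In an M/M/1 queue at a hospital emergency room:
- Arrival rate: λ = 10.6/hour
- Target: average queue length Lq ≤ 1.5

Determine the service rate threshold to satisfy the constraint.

For M/M/1: Lq = λ²/(μ(μ-λ))
Need Lq ≤ 1.5, i.e. μ(μ-λ) ≥ λ²/1.5
μ² - 10.6μ - 112.36/1.5 ≥ 0  →  μ² - 10.6μ - 74.906667 ≥ 0
Quadratic formula (positive root): μ = [λ + √(λ² + 4×74.906667)]/2
Discriminant: 112.36 + 4×74.906667 = 411.98667, √411.98667 = 20.29745
μ ≥ (10.6 + 20.29745)/2 = 15.4487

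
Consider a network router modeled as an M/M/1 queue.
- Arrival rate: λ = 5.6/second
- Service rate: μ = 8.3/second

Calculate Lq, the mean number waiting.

ρ = λ/μ = 5.6/8.3 = 0.6747
For M/M/1: Lq = λ²/(μ(μ-λ))
Lq = 31.36/(8.3 × 2.70)
Lq = 1.3994 packets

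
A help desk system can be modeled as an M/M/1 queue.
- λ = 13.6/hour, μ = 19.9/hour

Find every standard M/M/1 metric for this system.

Step 1: ρ = λ/μ = 13.6/19.9 = 0.6834
Step 2: L = λ/(μ-λ) = 13.6/6.30 = 2.1587
Step 3: Lq = λ²/(μ(μ-λ)) = 184.96/(19.9×6.30) = 1.4753
Step 4: W = 1/(μ-λ) = 1/6.30 = 0.15873
Step 5: Wq = λ/(μ(μ-λ)) = 13.6/(19.9×6.30) = 0.1085
Step 6: P(0) = 1-ρ = 0.3166
Verify: L = λW = 13.6×0.15873 = 2.1587 ✔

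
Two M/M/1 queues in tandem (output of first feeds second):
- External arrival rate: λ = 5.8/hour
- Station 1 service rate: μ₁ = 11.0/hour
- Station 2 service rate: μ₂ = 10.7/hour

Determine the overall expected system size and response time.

By Jackson's theorem, each station behaves as independent M/M/1.
Station 1: ρ₁ = 5.8/11.0 = 0.5273, L₁ = ρ₁/(1-ρ₁) = λ/(μ₁-λ) = 5.8/5.20 = 1.1154
Station 2: ρ₂ = 5.8/10.7 = 0.5421, L₂ = ρ₂/(1-ρ₂) = λ/(μ₂-λ) = 5.8/4.90 = 1.1837
Total: L = L₁ + L₂ = 1.1154 + 1.1837 = 2.2991
W = L/λ = 2.2991/5.8 = 0.3964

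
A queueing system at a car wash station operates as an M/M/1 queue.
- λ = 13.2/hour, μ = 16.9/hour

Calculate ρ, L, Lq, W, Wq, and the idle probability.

Step 1: ρ = λ/μ = 13.2/16.9 = 0.7811
Step 2: L = λ/(μ-λ) = 13.2/3.70 = 3.5676
Step 3: Lq = λ²/(μ(μ-λ)) = 174.24/(16.9×3.70) = 2.7865
Step 4: W = 1/(μ-λ) = 1/3.70 = 0.27027
Step 5: Wq = λ/(μ(μ-λ)) = 13.2/(16.9×3.70) = 0.2111
Step 6: P(0) = 1-ρ = 0.2189
Verify: L = λW = 13.2×0.27027 = 3.5676 ✔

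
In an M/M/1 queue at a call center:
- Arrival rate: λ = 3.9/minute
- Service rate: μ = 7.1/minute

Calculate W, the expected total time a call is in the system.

First, compute utilization: ρ = λ/μ = 3.9/7.1 = 0.5493
For M/M/1: W = 1/(μ-λ)
W = 1/(7.1-3.9) = 1/3.20
W = 0.3125 minutes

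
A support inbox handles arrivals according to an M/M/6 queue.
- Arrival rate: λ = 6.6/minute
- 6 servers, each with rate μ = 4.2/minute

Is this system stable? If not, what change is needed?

Stability requires ρ = λ/(cμ) < 1
ρ = 6.6/(6 × 4.2) = 6.6/25.20 = 0.2619
Since 0.2619 < 1, the system is STABLE.
The servers are busy 26.19% of the time.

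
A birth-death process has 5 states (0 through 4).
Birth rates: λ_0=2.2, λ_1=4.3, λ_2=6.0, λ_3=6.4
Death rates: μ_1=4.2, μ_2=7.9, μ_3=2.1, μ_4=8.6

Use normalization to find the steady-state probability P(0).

Ratios P(n)/P(0) = (λ₀···λₙ₋₁)/(μ₁···μₙ):
P(1)/P(0) = (2.2)/(4.2) = 0.5238
P(2)/P(0) = (2.2×4.3)/(4.2×7.9) = 0.2851
P(3)/P(0) = (2.2×4.3×6.0)/(4.2×7.9×2.1) = 0.8146
P(4)/P(0) = (2.2×4.3×6.0×6.4)/(4.2×7.9×2.1×8.6) = 0.6062

Normalization: ∑ P(n) = 1
P(0) × (1.0000 + 0.5238 + 0.2851 + 0.8146 + 0.6062) = 1
P(0) × 3.2297 = 1
P(0) = 1/3.2297 = 0.3096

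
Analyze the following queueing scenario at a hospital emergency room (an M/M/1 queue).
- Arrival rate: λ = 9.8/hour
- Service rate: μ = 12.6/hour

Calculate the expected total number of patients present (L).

ρ = λ/μ = 9.8/12.6 = 0.7778
For M/M/1: L = λ/(μ-λ)
L = 9.8/(12.6-9.8) = 9.8/2.80
L = 3.5000 patients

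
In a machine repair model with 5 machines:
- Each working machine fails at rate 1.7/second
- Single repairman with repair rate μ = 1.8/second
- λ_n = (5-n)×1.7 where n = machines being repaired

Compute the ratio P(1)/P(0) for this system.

P(1)/P(0) = ∏_{i=0}^{1-1} λ_i/μ_{i+1}
= (5-0)×1.7/1.8
= 4.7222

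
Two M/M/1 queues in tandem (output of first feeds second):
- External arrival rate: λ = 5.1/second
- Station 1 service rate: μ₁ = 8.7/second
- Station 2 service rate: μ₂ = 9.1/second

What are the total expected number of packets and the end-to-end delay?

By Jackson's theorem, each station behaves as independent M/M/1.
Station 1: ρ₁ = 5.1/8.7 = 0.5862, L₁ = ρ₁/(1-ρ₁) = λ/(μ₁-λ) = 5.1/3.60 = 1.4167
Station 2: ρ₂ = 5.1/9.1 = 0.5604, L₂ = ρ₂/(1-ρ₂) = λ/(μ₂-λ) = 5.1/4.00 = 1.2750
Total: L = L₁ + L₂ = 1.4167 + 1.2750 = 2.6917
W = L/λ = 2.6917/5.1 = 0.5278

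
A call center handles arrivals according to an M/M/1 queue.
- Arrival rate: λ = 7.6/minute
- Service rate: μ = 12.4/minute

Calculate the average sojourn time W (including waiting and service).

First, compute utilization: ρ = λ/μ = 7.6/12.4 = 0.6129
For M/M/1: W = 1/(μ-λ)
W = 1/(12.4-7.6) = 1/4.80
W = 0.2083 minutes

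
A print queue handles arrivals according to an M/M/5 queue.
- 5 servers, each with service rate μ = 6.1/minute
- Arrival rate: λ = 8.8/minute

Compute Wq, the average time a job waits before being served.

Traffic intensity: ρ = λ/(cμ) = 8.8/(5×6.1) = 0.2885
Since ρ = 0.2885 < 1, system is stable.
Offered load a = λ/μ = cρ = 8.8/6.1 = 1.4426
P₀ = [ Σₙ₌₀^4 aⁿ/n! + a^5/(5!(1-ρ)) ]⁻¹
Σ = a^0/0! + a^1/1! + a^2/2! + a^3/3! + a^4/4! = 1.0000 + 1.4426 + 1.0406 + 0.5004 + 0.1805 = 4.1641
a^5/(5!(1-ρ)) = 6.24833/(120 × 0.711475) = 0.07319
P₀ = 1/(4.1641 + 0.07319) = 0.2360
Lq = P₀·a^5·ρ / (5!(1-ρ)²) = 0.2360 × 6.2483 × 0.2885 / (120 × 0.5062) = 0.007004
Wq = Lq/λ = 0.007004/8.8 = 0.0007959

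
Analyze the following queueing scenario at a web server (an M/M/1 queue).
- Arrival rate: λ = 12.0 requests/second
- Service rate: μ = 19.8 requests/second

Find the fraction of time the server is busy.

Server utilization: ρ = λ/μ
ρ = 12.0/19.8 = 0.6061
The server is busy 60.61% of the time.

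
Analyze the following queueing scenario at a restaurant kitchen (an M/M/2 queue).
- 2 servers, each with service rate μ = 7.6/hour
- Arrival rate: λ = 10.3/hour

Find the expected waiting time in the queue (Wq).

Traffic intensity: ρ = λ/(cμ) = 10.3/(2×7.6) = 0.6776
Since ρ = 0.6776 < 1, system is stable.
Offered load a = λ/μ = cρ = 10.3/7.6 = 1.3553
P₀ = [ Σₙ₌₀^1 aⁿ/n! + a^2/(2!(1-ρ)) ]⁻¹
Σ = a^0/0! + a^1/1! = 1.0000 + 1.3553 = 2.3553
a^2/(2!(1-ρ)) = 1.83674/(2 × 0.322368) = 2.8488
P₀ = 1/(2.3553 + 2.8488) = 0.1922
Lq = P₀·a^2·ρ / (2!(1-ρ)²) = 0.19216 × 1.8367 × 0.67763 / (2 × 0.10392) = 1.1507
Wq = Lq/λ = 1.1507/10.3 = 0.1117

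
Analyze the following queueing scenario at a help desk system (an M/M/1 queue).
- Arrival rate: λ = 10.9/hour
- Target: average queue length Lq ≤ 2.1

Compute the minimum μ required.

For M/M/1: Lq = λ²/(μ(μ-λ))
Need Lq ≤ 2.1, i.e. μ(μ-λ) ≥ λ²/2.1
μ² - 10.9μ - 118.81/2.1 ≥ 0  →  μ² - 10.9μ - 56.5762 ≥ 0
Quadratic formula (positive root): μ = [λ + √(λ² + 4×56.5762)]/2
Discriminant: 118.81 + 4×56.5762 = 345.1148, √345.1148 = 18.5773
μ ≥ (10.9 + 18.5773)/2 = 14.7386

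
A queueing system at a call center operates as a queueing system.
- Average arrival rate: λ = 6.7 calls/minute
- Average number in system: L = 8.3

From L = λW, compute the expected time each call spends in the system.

Little's Law: L = λW, so W = L/λ
W = 8.3/6.7 = 1.2388 minutes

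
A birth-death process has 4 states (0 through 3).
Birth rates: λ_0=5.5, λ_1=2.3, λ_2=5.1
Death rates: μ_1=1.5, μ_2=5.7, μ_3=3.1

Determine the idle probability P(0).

Ratios P(n)/P(0) = (λ₀···λₙ₋₁)/(μ₁···μₙ):
P(1)/P(0) = (5.5)/(1.5) = 3.6667
P(2)/P(0) = (5.5×2.3)/(1.5×5.7) = 1.4795
P(3)/P(0) = (5.5×2.3×5.1)/(1.5×5.7×3.1) = 2.4341

Normalization: ∑ P(n) = 1
P(0) × (1.0000 + 3.6667 + 1.4795 + 2.4341) = 1
P(0) × 8.5803 = 1
P(0) = 1/8.5803 = 0.1165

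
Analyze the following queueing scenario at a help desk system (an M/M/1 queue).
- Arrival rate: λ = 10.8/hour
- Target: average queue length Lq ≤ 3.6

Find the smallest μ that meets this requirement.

For M/M/1: Lq = λ²/(μ(μ-λ))
Need Lq ≤ 3.6, i.e. μ(μ-λ) ≥ λ²/3.6
μ² - 10.8μ - 116.64/3.6 ≥ 0  →  μ² - 10.8μ - 32.4000 ≥ 0
Quadratic formula (positive root): μ = [λ + √(λ² + 4×32.4000)]/2
Discriminant: 116.64 + 4×32.4000 = 246.2400, √246.2400 = 15.6920
μ ≥ (10.8 + 15.6920)/2 = 13.2460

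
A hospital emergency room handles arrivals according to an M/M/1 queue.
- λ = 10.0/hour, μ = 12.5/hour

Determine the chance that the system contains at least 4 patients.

ρ = λ/μ = 10.0/12.5 = 0.8000
P(N ≥ n) = ρⁿ
P(N ≥ 4) = 0.8000^4
P(N ≥ 4) = 0.4096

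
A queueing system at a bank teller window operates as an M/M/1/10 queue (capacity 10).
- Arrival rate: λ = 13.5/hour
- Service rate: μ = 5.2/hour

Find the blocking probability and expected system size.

ρ = λ/μ = 13.5/5.2 = 2.5962
P₀ = (1-ρ)/(1-ρ^(K+1)) = (1-2.5962)/(1-2.5962^11) = -1.5962/-36116.6597 = 0.00004420
P_K = P₀×ρ^K = 0.000044196 × 2.5962^10 = 0.000044196 × 13911.7401 = 0.6148
Blocking probability P_10 = 0.6148 (61.48%)
L = ρ[1 - (K+1)ρ^K + Kρ^(K+1)] / [(1-ρ)(1-ρ^(K+1))]
L = 2.5962 × (1 - 11×13911.7401 + 10×36117.6597) / ((1 - 2.5962) × (1 - 36117.6597)) = 9.3738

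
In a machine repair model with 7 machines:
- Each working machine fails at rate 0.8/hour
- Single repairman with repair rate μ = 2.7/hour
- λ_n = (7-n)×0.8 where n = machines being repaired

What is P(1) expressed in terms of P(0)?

P(1)/P(0) = ∏_{i=0}^{1-1} λ_i/μ_{i+1}
= (7-0)×0.8/2.7
= 2.0741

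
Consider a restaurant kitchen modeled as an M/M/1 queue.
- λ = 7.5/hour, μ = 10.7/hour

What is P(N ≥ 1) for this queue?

ρ = λ/μ = 7.5/10.7 = 0.7009
P(N ≥ n) = ρⁿ
P(N ≥ 1) = 0.7009^1
P(N ≥ 1) = 0.7009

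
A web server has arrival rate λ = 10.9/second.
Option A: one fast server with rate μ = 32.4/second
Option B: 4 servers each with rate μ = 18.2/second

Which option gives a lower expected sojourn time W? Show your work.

Option A: single server μ = 32.4 (M/M/1)
  ρ_A = 10.9/32.4 = 0.3364
  W_A = 1/(μ-λ) = 1/(32.4-10.9) = 1/21.50 = 0.04651

Option B: 4 servers μ = 18.2 (M/M/4)
  ρ_B = λ/(cμ) = 10.9/(4×18.2) = 0.1497
  Offered load a = λ/μ = cρ = 10.9/18.2 = 0.5989
  P₀ = [ Σₙ₌₀^3 aⁿ/n! + a^4/(4!(1-ρ)) ]⁻¹
  Σ = a^0/0! + a^1/1! + a^2/2! + a^3/3! = 1.0000 + 0.5989 + 0.1793 + 0.03580 = 1.8140
  a^4/(4!(1-ρ)) = 0.12865/(24 × 0.85027) = 0.006304
  P₀ = 1/(1.81404 + 0.00630449) = 0.5493
  Lq = P₀·a^4·ρ / (4!(1-ρ)²) = 0.5493 × 0.1287 × 0.1497 / (24 × 0.7230) = 0.0006099
  Wq_B = Lq/λ = 0.000609861/10.9 = 0.000055951
  W_B = Wq_B + 1/μ = 0.000055951 + 0.054945 = 0.05500

Since W_A = 0.04651 < W_B = 0.05500, Option A (single fast server) has the shorter time in system.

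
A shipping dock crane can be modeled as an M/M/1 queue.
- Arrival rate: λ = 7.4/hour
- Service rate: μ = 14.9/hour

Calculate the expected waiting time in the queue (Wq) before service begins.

First, compute utilization: ρ = λ/μ = 7.4/14.9 = 0.4966
For M/M/1: Wq = λ/(μ(μ-λ))
Wq = 7.4/(14.9 × (14.9-7.4))
Wq = 7.4/(14.9 × 7.50)
Wq = 0.06622 hours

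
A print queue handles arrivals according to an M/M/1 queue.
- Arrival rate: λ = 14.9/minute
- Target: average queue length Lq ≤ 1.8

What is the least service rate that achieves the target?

For M/M/1: Lq = λ²/(μ(μ-λ))
Need Lq ≤ 1.8, i.e. μ(μ-λ) ≥ λ²/1.8
μ² - 14.9μ - 222.01/1.8 ≥ 0  →  μ² - 14.9μ - 123.3389 ≥ 0
Quadratic formula (positive root): μ = [λ + √(λ² + 4×123.3389)]/2
Discriminant: 222.01 + 4×123.3389 = 715.3656, √715.3656 = 26.7463
μ ≥ (14.9 + 26.7463)/2 = 20.8232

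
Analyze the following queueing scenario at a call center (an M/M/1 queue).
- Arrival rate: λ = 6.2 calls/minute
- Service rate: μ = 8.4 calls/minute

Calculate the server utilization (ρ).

Server utilization: ρ = λ/μ
ρ = 6.2/8.4 = 0.7381
The server is busy 73.81% of the time.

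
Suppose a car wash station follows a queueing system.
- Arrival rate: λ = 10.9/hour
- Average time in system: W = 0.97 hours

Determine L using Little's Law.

Little's Law: L = λW
L = 10.9 × 0.97 = 10.5730 cars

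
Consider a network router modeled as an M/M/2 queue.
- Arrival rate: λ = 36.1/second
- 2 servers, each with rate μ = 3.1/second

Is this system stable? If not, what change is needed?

Stability requires ρ = λ/(cμ) < 1
ρ = 36.1/(2 × 3.1) = 36.1/6.20 = 5.8226
Since 5.8226 ≥ 1, the system is UNSTABLE.
Need c > λ/μ = 36.1/3.1 = 11.65.
Minimum servers needed: c = 12.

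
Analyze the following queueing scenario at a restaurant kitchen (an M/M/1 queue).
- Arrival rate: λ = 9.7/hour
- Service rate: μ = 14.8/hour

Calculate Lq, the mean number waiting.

ρ = λ/μ = 9.7/14.8 = 0.6554
For M/M/1: Lq = λ²/(μ(μ-λ))
Lq = 94.09/(14.8 × 5.10)
Lq = 1.2466 orders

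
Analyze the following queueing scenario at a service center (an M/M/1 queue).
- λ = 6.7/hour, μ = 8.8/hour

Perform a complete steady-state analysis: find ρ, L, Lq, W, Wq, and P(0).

Step 1: ρ = λ/μ = 6.7/8.8 = 0.7614
Step 2: L = λ/(μ-λ) = 6.7/2.10 = 3.1905
Step 3: Lq = λ²/(μ(μ-λ)) = 44.89/(8.8×2.10) = 2.4291
Step 4: W = 1/(μ-λ) = 1/2.10 = 0.4762
Step 5: Wq = λ/(μ(μ-λ)) = 6.7/(8.8×2.10) = 0.3626
Step 6: P(0) = 1-ρ = 0.2386
Verify: L = λW = 6.7×0.4762 = 3.1905 ✔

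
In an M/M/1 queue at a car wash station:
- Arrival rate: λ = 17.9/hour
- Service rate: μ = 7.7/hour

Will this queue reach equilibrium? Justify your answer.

Stability requires ρ = λ/(cμ) < 1
ρ = 17.9/(1 × 7.7) = 17.9/7.70 = 2.3247
Since 2.3247 ≥ 1, the system is UNSTABLE.
Queue grows without bound. Need μ > λ = 17.9.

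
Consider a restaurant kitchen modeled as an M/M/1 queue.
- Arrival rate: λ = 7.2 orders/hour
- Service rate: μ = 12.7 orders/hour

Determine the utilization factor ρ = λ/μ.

Server utilization: ρ = λ/μ
ρ = 7.2/12.7 = 0.5669
The server is busy 56.69% of the time.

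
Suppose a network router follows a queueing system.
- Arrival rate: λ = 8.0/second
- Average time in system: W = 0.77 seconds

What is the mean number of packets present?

Little's Law: L = λW
L = 8.0 × 0.77 = 6.1600 packets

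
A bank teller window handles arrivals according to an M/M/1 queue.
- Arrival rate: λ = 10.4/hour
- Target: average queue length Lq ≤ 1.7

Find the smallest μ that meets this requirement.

For M/M/1: Lq = λ²/(μ(μ-λ))
Need Lq ≤ 1.7, i.e. μ(μ-λ) ≥ λ²/1.7
μ² - 10.4μ - 108.16/1.7 ≥ 0  →  μ² - 10.4μ - 63.62353 ≥ 0
Quadratic formula (positive root): μ = [λ + √(λ² + 4×63.62353)]/2
Discriminant: 108.16 + 4×63.62353 = 362.6541, √362.6541 = 19.04348
μ ≥ (10.4 + 19.04348)/2 = 14.7217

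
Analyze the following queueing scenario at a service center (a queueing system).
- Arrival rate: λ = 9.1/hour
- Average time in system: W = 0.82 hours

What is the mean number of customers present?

Little's Law: L = λW
L = 9.1 × 0.82 = 7.4620 customers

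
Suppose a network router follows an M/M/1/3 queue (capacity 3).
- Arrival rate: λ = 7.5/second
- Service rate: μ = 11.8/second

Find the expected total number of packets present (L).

ρ = λ/μ = 7.5/11.8 = 0.6356
P₀ = (1-ρ)/(1-ρ^(K+1)) = (1-0.6356)/(1-0.6356^4) = 0.3644/0.8368 = 0.4355
P_K = P₀×ρ^K = 0.4355 × 0.6356^3 = 0.4355 × 0.2568 = 0.1118
L = ρ[1 - (K+1)ρ^K + Kρ^(K+1)] / [(1-ρ)(1-ρ^(K+1))]
L = 0.6356 × (1 - 4×0.256774 + 3×0.163206) / ((1 - 0.6356) × (1 - 0.163206)) = 0.9641 packets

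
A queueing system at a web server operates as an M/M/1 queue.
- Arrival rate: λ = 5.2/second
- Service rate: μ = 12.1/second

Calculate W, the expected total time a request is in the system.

First, compute utilization: ρ = λ/μ = 5.2/12.1 = 0.4298
For M/M/1: W = 1/(μ-λ)
W = 1/(12.1-5.2) = 1/6.90
W = 0.1449 seconds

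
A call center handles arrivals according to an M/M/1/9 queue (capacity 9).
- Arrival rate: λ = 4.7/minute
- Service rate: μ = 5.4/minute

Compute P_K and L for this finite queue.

ρ = λ/μ = 4.7/5.4 = 0.87037
P₀ = (1-ρ)/(1-ρ^(K+1)) = (1-0.87037)/(1-0.87037^10) = 0.1296/0.7505 = 0.1727
P_K = P₀×ρ^K = 0.17272 × 0.87037^9 = 0.17272 × 0.28664 = 0.04951
Blocking probability P_9 = 0.04951 (4.95%)
L = ρ[1 - (K+1)ρ^K + Kρ^(K+1)] / [(1-ρ)(1-ρ^(K+1))]
L = 0.87037 × (1 - 10×0.286639 + 9×0.249482) / ((1 - 0.87037) × (1 - 0.249482)) = 3.3901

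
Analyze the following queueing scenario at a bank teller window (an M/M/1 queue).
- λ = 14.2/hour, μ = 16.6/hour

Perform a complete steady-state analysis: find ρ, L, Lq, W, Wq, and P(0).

Step 1: ρ = λ/μ = 14.2/16.6 = 0.8554
Step 2: L = λ/(μ-λ) = 14.2/2.40 = 5.9167
Step 3: Lq = λ²/(μ(μ-λ)) = 201.64/(16.6×2.40) = 5.0612
Step 4: W = 1/(μ-λ) = 1/2.40 = 0.41667
Step 5: Wq = λ/(μ(μ-λ)) = 14.2/(16.6×2.40) = 0.3564
Step 6: P(0) = 1-ρ = 0.1446
Verify: L = λW = 14.2×0.41667 = 5.9167 ✔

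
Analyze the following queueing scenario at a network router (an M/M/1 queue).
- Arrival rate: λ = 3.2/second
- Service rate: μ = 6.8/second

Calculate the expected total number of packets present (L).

ρ = λ/μ = 3.2/6.8 = 0.4706
For M/M/1: L = λ/(μ-λ)
L = 3.2/(6.8-3.2) = 3.2/3.60
L = 0.8889 packets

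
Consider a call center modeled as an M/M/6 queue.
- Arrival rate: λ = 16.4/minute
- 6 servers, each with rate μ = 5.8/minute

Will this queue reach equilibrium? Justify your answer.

Stability requires ρ = λ/(cμ) < 1
ρ = 16.4/(6 × 5.8) = 16.4/34.80 = 0.4713
Since 0.4713 < 1, the system is STABLE.
The servers are busy 47.13% of the time.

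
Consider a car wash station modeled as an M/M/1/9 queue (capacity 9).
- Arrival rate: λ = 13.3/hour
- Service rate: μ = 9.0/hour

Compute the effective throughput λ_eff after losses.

ρ = λ/μ = 13.3/9.0 = 1.477778
P₀ = (1-ρ)/(1-ρ^(K+1)) = (1-1.477778)/(1-1.477778^10) = -0.4778/-48.6697 = 0.009817
P_K = P₀×ρ^K = 0.009817 × 1.477778^9 = 0.009817 × 33.6111 = 0.3300
λ_eff = λ(1-P_K) = 13.3 × (1 - 0.3299512) = 13.3 × 0.6700488 = 8.9116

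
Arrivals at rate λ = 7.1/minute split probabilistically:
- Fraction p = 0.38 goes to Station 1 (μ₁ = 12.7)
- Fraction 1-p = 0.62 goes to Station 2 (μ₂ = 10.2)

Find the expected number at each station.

Effective rates: λ₁ = 7.1×0.38 = 2.698, λ₂ = 7.1×0.62 = 4.402
Station 1: ρ₁ = 2.698/12.7 = 0.2124, L₁ = ρ₁/(1-ρ₁) = 0.2124/(1-0.2124) = 0.2697
Station 2: ρ₂ = 4.402/10.2 = 0.43157, L₂ = ρ₂/(1-ρ₂) = 0.43157/(1-0.43157) = 0.7592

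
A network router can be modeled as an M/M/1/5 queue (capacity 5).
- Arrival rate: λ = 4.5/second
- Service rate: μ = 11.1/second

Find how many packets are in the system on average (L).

ρ = λ/μ = 4.5/11.1 = 0.405405
P₀ = (1-ρ)/(1-ρ^(K+1)) = (1-0.405405)/(1-0.405405^6) = 0.5946/0.9956 = 0.5972
P_K = P₀×ρ^K = 0.59725 × 0.405405^5 = 0.59725 × 0.010951 = 0.006540
L = ρ[1 - (K+1)ρ^K + Kρ^(K+1)] / [(1-ρ)(1-ρ^(K+1))]
L = 0.405405 × (1 - 6×0.01095 + 5×0.004440) / ((1 - 0.405405) × (1 - 0.004440)) = 0.6551 packets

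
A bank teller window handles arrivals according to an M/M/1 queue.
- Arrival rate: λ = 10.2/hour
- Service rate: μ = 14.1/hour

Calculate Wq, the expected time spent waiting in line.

First, compute utilization: ρ = λ/μ = 10.2/14.1 = 0.7234
For M/M/1: Wq = λ/(μ(μ-λ))
Wq = 10.2/(14.1 × (14.1-10.2))
Wq = 10.2/(14.1 × 3.90)
Wq = 0.1855 hours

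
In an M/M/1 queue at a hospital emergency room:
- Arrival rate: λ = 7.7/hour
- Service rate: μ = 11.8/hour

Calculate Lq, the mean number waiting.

ρ = λ/μ = 7.7/11.8 = 0.6525
For M/M/1: Lq = λ²/(μ(μ-λ))
Lq = 59.29/(11.8 × 4.10)
Lq = 1.2255 patients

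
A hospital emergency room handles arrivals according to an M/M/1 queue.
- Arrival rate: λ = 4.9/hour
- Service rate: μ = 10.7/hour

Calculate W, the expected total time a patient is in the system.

First, compute utilization: ρ = λ/μ = 4.9/10.7 = 0.4579
For M/M/1: W = 1/(μ-λ)
W = 1/(10.7-4.9) = 1/5.80
W = 0.1724 hours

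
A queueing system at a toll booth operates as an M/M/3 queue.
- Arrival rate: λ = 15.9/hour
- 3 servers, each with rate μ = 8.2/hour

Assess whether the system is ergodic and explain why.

Stability requires ρ = λ/(cμ) < 1
ρ = 15.9/(3 × 8.2) = 15.9/24.60 = 0.6463
Since 0.6463 < 1, the system is STABLE.
The servers are busy 64.63% of the time.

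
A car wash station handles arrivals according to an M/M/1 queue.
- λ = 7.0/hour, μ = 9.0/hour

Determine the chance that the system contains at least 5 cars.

ρ = λ/μ = 7.0/9.0 = 0.77778
P(N ≥ n) = ρⁿ
P(N ≥ 5) = 0.77778^5
P(N ≥ 5) = 0.2846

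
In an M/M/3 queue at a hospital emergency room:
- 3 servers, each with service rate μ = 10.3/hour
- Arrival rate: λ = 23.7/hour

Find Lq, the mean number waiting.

Traffic intensity: ρ = λ/(cμ) = 23.7/(3×10.3) = 0.7670
Since ρ = 0.7670 < 1, system is stable.
Offered load a = λ/μ = cρ = 23.7/10.3 = 2.3010
P₀ = [ Σₙ₌₀^2 aⁿ/n! + a^3/(3!(1-ρ)) ]⁻¹
Σ = a^0/0! + a^1/1! + a^2/2! = 1.0000 + 2.3010 + 2.6472 = 5.9482
a^3/(3!(1-ρ)) = 12.1824/(6 × 0.23301) = 8.7138
P₀ = 1/(5.9482 + 8.7138) = 0.06820
Lq = P₀·a^3·ρ / (3!(1-ρ)²) = 0.06820 × 12.1824 × 0.7670 / (6 × 0.05429) = 1.9563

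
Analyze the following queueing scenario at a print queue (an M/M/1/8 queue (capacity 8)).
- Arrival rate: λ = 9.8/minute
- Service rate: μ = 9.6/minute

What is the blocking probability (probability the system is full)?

ρ = λ/μ = 9.8/9.6 = 1.02083
P₀ = (1-ρ)/(1-ρ^(K+1)) = (1-1.02083)/(1-1.02083^9) = -0.02083/-0.2039 = 0.1022
P_K = P₀×ρ^K = 0.1022 × 1.02083^8 = 0.1022 × 1.1793 = 0.1205
Blocking probability = 12.05%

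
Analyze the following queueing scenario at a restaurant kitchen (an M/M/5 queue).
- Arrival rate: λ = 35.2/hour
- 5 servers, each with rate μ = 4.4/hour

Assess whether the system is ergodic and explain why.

Stability requires ρ = λ/(cμ) < 1
ρ = 35.2/(5 × 4.4) = 35.2/22.00 = 1.6000
Since 1.6000 ≥ 1, the system is UNSTABLE.
Need c > λ/μ = 35.2/4.4 = 8.00.
Minimum servers needed: c = 9.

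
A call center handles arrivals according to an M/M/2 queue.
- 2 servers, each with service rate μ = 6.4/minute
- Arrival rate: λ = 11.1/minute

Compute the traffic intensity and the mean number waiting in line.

Traffic intensity: ρ = λ/(cμ) = 11.1/(2×6.4) = 0.8672
Since ρ = 0.8672 < 1, system is stable.
Offered load a = λ/μ = cρ = 11.1/6.4 = 1.7344
P₀ = [ Σₙ₌₀^1 aⁿ/n! + a^2/(2!(1-ρ)) ]⁻¹
Σ = a^0/0! + a^1/1! = 1.0000 + 1.7344 = 2.7344
a^2/(2!(1-ρ)) = 3.00806/(2 × 0.132813) = 11.3244
P₀ = 1/(2.7344 + 11.3244) = 0.07113
Lq = P₀·a^2·ρ / (2!(1-ρ)²) = 0.0711297 × 3.00806 × 0.867187 / (2 × 0.0176392) = 5.2595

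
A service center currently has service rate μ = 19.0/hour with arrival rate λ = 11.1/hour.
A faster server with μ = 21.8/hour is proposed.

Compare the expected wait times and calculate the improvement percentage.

System 1: ρ₁ = 11.1/19.0 = 0.5842, W₁ = 1/(19.0-11.1) = 0.12658
System 2: ρ₂ = 11.1/21.8 = 0.5092, W₂ = 1/(21.8-11.1) = 0.093458
Improvement: (W₁-W₂)/W₁ = (0.12658-0.093458)/0.12658 = 26.17%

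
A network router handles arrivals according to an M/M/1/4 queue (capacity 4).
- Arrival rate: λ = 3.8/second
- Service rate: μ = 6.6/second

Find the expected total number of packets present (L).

ρ = λ/μ = 3.8/6.6 = 0.57576
P₀ = (1-ρ)/(1-ρ^(K+1)) = (1-0.57576)/(1-0.57576^5) = 0.4242/0.9367 = 0.4529
P_K = P₀×ρ^K = 0.4529 × 0.57576^4 = 0.4529 × 0.1099 = 0.04977
L = ρ[1 - (K+1)ρ^K + Kρ^(K+1)] / [(1-ρ)(1-ρ^(K+1))]
L = 0.57576 × (1 - 5×0.1099 + 4×0.06327) / ((1 - 0.57576) × (1 - 0.06327)) = 1.0194 packets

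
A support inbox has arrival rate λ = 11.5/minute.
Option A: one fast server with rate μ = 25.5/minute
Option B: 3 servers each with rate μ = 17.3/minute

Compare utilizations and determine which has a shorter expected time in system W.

Option A: single server μ = 25.5 (M/M/1)
  ρ_A = 11.5/25.5 = 0.4510
  W_A = 1/(μ-λ) = 1/(25.5-11.5) = 1/14.00 = 0.07143

Option B: 3 servers μ = 17.3 (M/M/3)
  ρ_B = λ/(cμ) = 11.5/(3×17.3) = 0.2216
  Offered load a = λ/μ = cρ = 11.5/17.3 = 0.6647
  P₀ = [ Σₙ₌₀^2 aⁿ/n! + a^3/(3!(1-ρ)) ]⁻¹
  Σ = a^0/0! + a^1/1! + a^2/2! = 1.0000 + 0.66474 + 0.22094 = 1.8857
  a^3/(3!(1-ρ)) = 0.2937/(6 × 0.7784) = 0.06289
  P₀ = 1/(1.8857 + 0.06289) = 0.5132
  Lq = P₀·a^3·ρ / (3!(1-ρ)²) = 0.51320 × 0.29373 × 0.22158 / (6 × 0.60594) = 0.009187
  Wq_B = Lq/λ = 0.009187/11.5 = 0.0007989
  W_B = Wq_B + 1/μ = 0.0007989 + 0.05780 = 0.05860

Since W_B = 0.05860 < W_A = 0.07143, Option B (multiple servers) has the shorter time in system.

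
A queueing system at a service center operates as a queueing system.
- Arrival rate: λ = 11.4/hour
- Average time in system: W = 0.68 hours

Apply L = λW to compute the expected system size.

Little's Law: L = λW
L = 11.4 × 0.68 = 7.7520 customers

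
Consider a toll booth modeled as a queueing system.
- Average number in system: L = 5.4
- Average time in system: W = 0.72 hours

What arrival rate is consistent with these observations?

Little's Law: L = λW, so λ = L/W
λ = 5.4/0.72 = 7.5000 vehicles/hour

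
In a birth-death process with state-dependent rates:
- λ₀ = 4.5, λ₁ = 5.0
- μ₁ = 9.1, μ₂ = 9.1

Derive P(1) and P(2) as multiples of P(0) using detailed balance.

Balance equations:
State 0: λ₀P₀ = μ₁P₁ → P₁ = (λ₀/μ₁)P₀ = (4.5/9.1)P₀ = 0.4945P₀
State 1: P₂ = (λ₀λ₁)/(μ₁μ₂)P₀ = (4.5×5.0)/(9.1×9.1)P₀ = 0.2717P₀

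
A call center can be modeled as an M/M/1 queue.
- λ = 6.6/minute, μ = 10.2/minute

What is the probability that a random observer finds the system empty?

ρ = λ/μ = 6.6/10.2 = 0.6471
P(0) = 1 - ρ = 1 - 0.6471 = 0.3529
The server is idle 35.29% of the time.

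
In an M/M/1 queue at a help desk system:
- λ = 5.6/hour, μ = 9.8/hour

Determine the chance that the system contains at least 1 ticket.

ρ = λ/μ = 5.6/9.8 = 0.5714
P(N ≥ n) = ρⁿ
P(N ≥ 1) = 0.5714^1
P(N ≥ 1) = 0.5714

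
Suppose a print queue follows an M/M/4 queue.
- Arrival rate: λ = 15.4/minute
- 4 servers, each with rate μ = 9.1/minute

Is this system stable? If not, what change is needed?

Stability requires ρ = λ/(cμ) < 1
ρ = 15.4/(4 × 9.1) = 15.4/36.40 = 0.4231
Since 0.4231 < 1, the system is STABLE.
The servers are busy 42.31% of the time.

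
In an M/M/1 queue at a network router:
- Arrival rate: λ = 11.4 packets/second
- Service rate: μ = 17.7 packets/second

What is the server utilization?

Server utilization: ρ = λ/μ
ρ = 11.4/17.7 = 0.6441
The server is busy 64.41% of the time.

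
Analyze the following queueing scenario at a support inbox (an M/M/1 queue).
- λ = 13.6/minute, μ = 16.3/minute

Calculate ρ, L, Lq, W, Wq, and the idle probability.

Step 1: ρ = λ/μ = 13.6/16.3 = 0.8344
Step 2: L = λ/(μ-λ) = 13.6/2.70 = 5.0370
Step 3: Lq = λ²/(μ(μ-λ)) = 184.96/(16.3×2.70) = 4.2027
Step 4: W = 1/(μ-λ) = 1/2.70 = 0.37037
Step 5: Wq = λ/(μ(μ-λ)) = 13.6/(16.3×2.70) = 0.3090
Step 6: P(0) = 1-ρ = 0.1656
Verify: L = λW = 13.6×0.37037 = 5.0370 ✔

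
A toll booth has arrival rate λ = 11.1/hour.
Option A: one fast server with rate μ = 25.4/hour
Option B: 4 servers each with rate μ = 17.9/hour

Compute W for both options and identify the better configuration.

Option A: single server μ = 25.4 (M/M/1)
  ρ_A = 11.1/25.4 = 0.4370
  W_A = 1/(μ-λ) = 1/(25.4-11.1) = 1/14.30 = 0.06993

Option B: 4 servers μ = 17.9 (M/M/4)
  ρ_B = λ/(cμ) = 11.1/(4×17.9) = 0.1550
  Offered load a = λ/μ = cρ = 11.1/17.9 = 0.6201
  P₀ = [ Σₙ₌₀^3 aⁿ/n! + a^4/(4!(1-ρ)) ]⁻¹
  Σ = a^0/0! + a^1/1! + a^2/2! + a^3/3! = 1.0000 + 0.6201 + 0.1923 + 0.03974 = 1.8521
  a^4/(4!(1-ρ)) = 0.14787/(24 × 0.84497) = 0.007292
  P₀ = 1/(1.8521 + 0.007292) = 0.5378
  Lq = P₀·a^4·ρ / (4!(1-ρ)²) = 0.5378 × 0.1479 × 0.1550 / (24 × 0.7140) = 0.0007195
  Wq_B = Lq/λ = 0.0007195/11.1 = 0.00006482
  W_B = Wq_B + 1/μ = 0.00006482 + 0.05587 = 0.05593

Since W_B = 0.05593 < W_A = 0.06993, Option B (multiple servers) has the shorter time in system.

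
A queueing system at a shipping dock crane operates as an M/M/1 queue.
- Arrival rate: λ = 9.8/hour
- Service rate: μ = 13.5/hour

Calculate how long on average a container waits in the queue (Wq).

First, compute utilization: ρ = λ/μ = 9.8/13.5 = 0.7259
For M/M/1: Wq = λ/(μ(μ-λ))
Wq = 9.8/(13.5 × (13.5-9.8))
Wq = 9.8/(13.5 × 3.70)
Wq = 0.1962 hours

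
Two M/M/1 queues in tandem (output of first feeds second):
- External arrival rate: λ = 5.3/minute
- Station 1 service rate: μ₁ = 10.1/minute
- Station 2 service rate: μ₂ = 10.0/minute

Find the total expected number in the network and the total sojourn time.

By Jackson's theorem, each station behaves as independent M/M/1.
Station 1: ρ₁ = 5.3/10.1 = 0.5248, L₁ = ρ₁/(1-ρ₁) = λ/(μ₁-λ) = 5.3/4.80 = 1.10417
Station 2: ρ₂ = 5.3/10.0 = 0.5300, L₂ = ρ₂/(1-ρ₂) = λ/(μ₂-λ) = 5.3/4.70 = 1.12766
Total: L = L₁ + L₂ = 1.10417 + 1.12766 = 2.2318
W = L/λ = 2.2318/5.3 = 0.4211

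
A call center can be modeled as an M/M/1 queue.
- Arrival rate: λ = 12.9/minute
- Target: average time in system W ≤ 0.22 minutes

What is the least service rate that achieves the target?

For M/M/1: W = 1/(μ-λ)
Need W ≤ 0.22, so 1/(μ-λ) ≤ 0.22
μ - λ ≥ 1/0.22 = 4.5455
μ ≥ 12.9 + 4.5455 = 17.4455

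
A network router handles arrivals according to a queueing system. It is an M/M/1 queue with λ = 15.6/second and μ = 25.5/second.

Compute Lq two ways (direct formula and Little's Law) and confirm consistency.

Method 1 (direct): Lq = λ²/(μ(μ-λ)) = 243.36/(25.5 × 9.90) = 0.9640

Method 2 (Little's Law):
W = 1/(μ-λ) = 1/9.90 = 0.10101
Wq = W - 1/μ = 0.10101 - 0.039216 = 0.061794
Lq = λWq = 15.6 × 0.061794 = 0.9640 ✔ (matches Method 1)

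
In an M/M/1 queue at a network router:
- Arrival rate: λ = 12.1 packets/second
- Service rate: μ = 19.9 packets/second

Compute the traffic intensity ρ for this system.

Server utilization: ρ = λ/μ
ρ = 12.1/19.9 = 0.6080
The server is busy 60.80% of the time.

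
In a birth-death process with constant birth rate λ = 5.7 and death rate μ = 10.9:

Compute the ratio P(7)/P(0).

For constant rates: P(n)/P(0) = (λ/μ)^n
P(7)/P(0) = (5.7/10.9)^7 = 0.5229^7 = 0.01069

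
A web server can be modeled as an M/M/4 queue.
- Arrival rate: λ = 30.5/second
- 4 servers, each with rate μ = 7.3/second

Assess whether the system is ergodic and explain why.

Stability requires ρ = λ/(cμ) < 1
ρ = 30.5/(4 × 7.3) = 30.5/29.20 = 1.0445
Since 1.0445 ≥ 1, the system is UNSTABLE.
Need c > λ/μ = 30.5/7.3 = 4.18.
Minimum servers needed: c = 5.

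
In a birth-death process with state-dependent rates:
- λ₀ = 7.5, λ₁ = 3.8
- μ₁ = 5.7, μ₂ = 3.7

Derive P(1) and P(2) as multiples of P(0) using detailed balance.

Balance equations:
State 0: λ₀P₀ = μ₁P₁ → P₁ = (λ₀/μ₁)P₀ = (7.5/5.7)P₀ = 1.3158P₀
State 1: P₂ = (λ₀λ₁)/(μ₁μ₂)P₀ = (7.5×3.8)/(5.7×3.7)P₀ = 1.3514P₀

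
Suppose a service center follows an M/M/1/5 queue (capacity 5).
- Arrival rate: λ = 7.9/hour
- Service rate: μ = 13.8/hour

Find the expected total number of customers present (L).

ρ = λ/μ = 7.9/13.8 = 0.57246
P₀ = (1-ρ)/(1-ρ^(K+1)) = (1-0.57246)/(1-0.57246^6) = 0.4275/0.9648 = 0.4431
P_K = P₀×ρ^K = 0.4431 × 0.57246^5 = 0.4431 × 0.06148 = 0.02724
L = ρ[1 - (K+1)ρ^K + Kρ^(K+1)] / [(1-ρ)(1-ρ^(K+1))]
L = 0.57246 × (1 - 6×0.06148 + 5×0.03519) / ((1 - 0.57246) × (1 - 0.03519)) = 1.1201 customers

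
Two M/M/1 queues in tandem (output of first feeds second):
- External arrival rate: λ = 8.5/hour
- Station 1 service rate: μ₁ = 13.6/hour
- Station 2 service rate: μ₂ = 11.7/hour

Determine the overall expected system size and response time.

By Jackson's theorem, each station behaves as independent M/M/1.
Station 1: ρ₁ = 8.5/13.6 = 0.6250, L₁ = ρ₁/(1-ρ₁) = λ/(μ₁-λ) = 8.5/5.10 = 1.66667
Station 2: ρ₂ = 8.5/11.7 = 0.7265, L₂ = ρ₂/(1-ρ₂) = λ/(μ₂-λ) = 8.5/3.20 = 2.65625
Total: L = L₁ + L₂ = 1.66667 + 2.65625 = 4.3229
W = L/λ = 4.3229/8.5 = 0.5086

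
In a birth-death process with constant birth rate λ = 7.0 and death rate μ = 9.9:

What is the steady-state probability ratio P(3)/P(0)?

For constant rates: P(n)/P(0) = (λ/μ)^n
P(3)/P(0) = (7.0/9.9)^3 = 0.7071^3 = 0.3535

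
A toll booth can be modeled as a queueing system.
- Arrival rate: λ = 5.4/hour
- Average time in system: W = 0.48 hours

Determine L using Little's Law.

Little's Law: L = λW
L = 5.4 × 0.48 = 2.5920 vehicles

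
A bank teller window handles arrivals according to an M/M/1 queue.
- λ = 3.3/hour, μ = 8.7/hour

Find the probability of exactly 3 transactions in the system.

ρ = λ/μ = 3.3/8.7 = 0.3793
P(n) = (1-ρ)ρⁿ
P(3) = (1-0.3793) × 0.3793^3
P(3) = 0.6207 × 0.05457
P(3) = 0.03387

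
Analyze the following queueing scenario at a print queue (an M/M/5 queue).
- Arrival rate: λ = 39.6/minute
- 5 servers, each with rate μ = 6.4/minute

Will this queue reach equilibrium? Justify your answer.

Stability requires ρ = λ/(cμ) < 1
ρ = 39.6/(5 × 6.4) = 39.6/32.00 = 1.2375
Since 1.2375 ≥ 1, the system is UNSTABLE.
Need c > λ/μ = 39.6/6.4 = 6.19.
Minimum servers needed: c = 7.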